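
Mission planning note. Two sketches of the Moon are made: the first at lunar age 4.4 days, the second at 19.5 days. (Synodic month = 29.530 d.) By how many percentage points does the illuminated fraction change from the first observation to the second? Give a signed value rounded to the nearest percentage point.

+56 pp

First observation: θ = 360°·4.4/29.530 = 53.6°, so f = 0.204.
Second observation: θ = 237.7°, f = 0.767.
Δf = 0.767 − 0.204 = +0.563, i.e. +56 pp.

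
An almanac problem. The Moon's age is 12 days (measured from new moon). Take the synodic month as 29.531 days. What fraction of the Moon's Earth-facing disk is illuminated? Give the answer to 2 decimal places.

The Moon has covered 12/29.531 of its cycle, so θ ≈ 360° × 12/29.531 = 146.3°.
cos 146.3° = (-0.832), so f = (1 − (-0.832))/2 = 0.916.

0.92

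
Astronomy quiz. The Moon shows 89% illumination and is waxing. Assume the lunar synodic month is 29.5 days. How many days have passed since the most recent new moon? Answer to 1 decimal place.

Invert f = (1 − cos θ)/2 to get cos θ = 1 − 2(0.89) = -0.780, hence θ₀ = arccos -0.780 = 141.3°.
Waxing ⇒ before full, so θ = 141.3°.
Age = 29.5 × 141.3°/360° ≈ 11.58 days.

11.6 days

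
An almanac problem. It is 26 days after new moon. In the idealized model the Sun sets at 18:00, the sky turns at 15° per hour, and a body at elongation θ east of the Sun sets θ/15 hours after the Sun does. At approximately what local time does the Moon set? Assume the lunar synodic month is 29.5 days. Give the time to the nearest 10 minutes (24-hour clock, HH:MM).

15:10

Phase angle: θ = 360°·(26 d)/(29.5 d) = 317.3°.
At 15° of sky rotation per hour, 317.3° corresponds to a 21.15 h lag.
18:00 + 21.153 h ≈ 15:09 → 15:10 to the nearest ten minutes.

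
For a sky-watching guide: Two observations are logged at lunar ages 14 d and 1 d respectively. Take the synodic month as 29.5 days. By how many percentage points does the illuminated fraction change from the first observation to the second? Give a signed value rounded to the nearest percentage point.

-98 percentage points

θ₁ = 360° × 14/29.5 = 170.8°, f₁ = (1 − cos θ₁)/2 = 0.994.
θ₂ = 360° × 1/29.5 = 12.2°, f₂ = (1 − cos θ₂)/2 = 0.011.
Change = f₂ − f₁ = -0.982 → -98 percentage points.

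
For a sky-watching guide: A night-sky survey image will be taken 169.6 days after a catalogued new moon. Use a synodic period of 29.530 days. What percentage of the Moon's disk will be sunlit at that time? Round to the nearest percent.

169.6/29.530 = 5.743 lunations, so 5 complete cycles and 21.95 d into the next.
Elongation θ = 360° × 21.95/29.530 ≈ 267.6°.
With cos θ = (-0.042), the lit fraction is (1 − (-0.042))/2 ≈ 0.521, so 52%.

52%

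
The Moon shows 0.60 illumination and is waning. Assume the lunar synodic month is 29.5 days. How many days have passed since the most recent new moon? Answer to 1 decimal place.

21.2 days

Invert f = (1 − cos θ)/2 to get cos θ = 1 − 2(0.60) = -0.200, hence θ₀ = arccos -0.200 = 101.5°.
Since the Moon is past full (waning), take the reflex angle: θ = 360° − 101.5° = 258.5°.
At 360°/29.5 d per day, 258.5° corresponds to 21.18 days.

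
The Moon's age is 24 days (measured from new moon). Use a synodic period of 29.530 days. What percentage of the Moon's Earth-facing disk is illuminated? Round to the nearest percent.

31%

Phase angle: θ = 360°·(24 d)/(29.530 d) = 292.6°.
Illuminated fraction = (1 − cos 292.6°)/2 = (1 − 0.384)/2 ≈ 0.308, so 31%.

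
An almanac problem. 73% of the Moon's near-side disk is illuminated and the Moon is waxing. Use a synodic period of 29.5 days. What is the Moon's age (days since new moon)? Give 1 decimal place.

From f = (1 − cos θ)/2: cos θ = 1 − 2×0.73 = -0.460; arccos → 117.4°.
Before full moon the principal value applies: θ = 117.4°.
Age = 29.5 × 117.4°/360° ≈ 9.62 days.

9.6 days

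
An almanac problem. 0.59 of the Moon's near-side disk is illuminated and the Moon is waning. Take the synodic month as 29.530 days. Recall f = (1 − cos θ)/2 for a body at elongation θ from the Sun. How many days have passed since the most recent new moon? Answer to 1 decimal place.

cos θ = 1 − 2f = -0.180, giving a principal value of 100.4°.
Waning ⇒ past full, so θ = 360° − 100.4° = 259.6°.
Age = 29.530 × 259.6°/360° ≈ 21.30 days.

21.3 days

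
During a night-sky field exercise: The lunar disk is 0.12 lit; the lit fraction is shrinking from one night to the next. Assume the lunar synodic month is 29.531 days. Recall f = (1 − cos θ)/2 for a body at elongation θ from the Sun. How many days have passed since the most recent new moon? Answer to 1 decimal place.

26.2 days

Invert f = (1 − cos θ)/2 to get cos θ = 1 − 2(0.12) = 0.760, hence θ₀ = arccos 0.760 = 40.5°.
Waning ⇒ past full, so θ = 360° − 40.5° = 319.5°.
At 360°/29.531 d per day, 319.5° corresponds to 26.21 days.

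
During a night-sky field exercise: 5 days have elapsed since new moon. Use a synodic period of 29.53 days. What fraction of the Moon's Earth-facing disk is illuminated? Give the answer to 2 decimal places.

0.26

The Moon has covered 5/29.53 of its cycle, so θ ≈ 360° × 5/29.53 = 61.0°.
cos 61.0° = 0.485, so f = (1 − 0.485)/2 = 0.257.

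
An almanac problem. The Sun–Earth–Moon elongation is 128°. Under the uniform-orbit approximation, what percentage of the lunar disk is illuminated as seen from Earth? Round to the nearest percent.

81%

cos 128° = (-0.616), so f = (1 − (-0.616))/2 = 0.808, i.e. 81%.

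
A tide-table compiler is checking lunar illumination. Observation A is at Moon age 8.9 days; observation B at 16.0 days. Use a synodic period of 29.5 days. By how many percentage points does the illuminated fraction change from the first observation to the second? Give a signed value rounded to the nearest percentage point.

+32 pp

θ₁ = 360° × 8.9/29.5 = 108.6°, f₁ = (1 − cos θ₁)/2 = 0.660.
θ₂ = 360° × 16.0/29.5 = 195.3°, f₂ = (1 − cos θ₂)/2 = 0.982.
Change = f₂ − f₁ = +0.323 → +32 percentage points.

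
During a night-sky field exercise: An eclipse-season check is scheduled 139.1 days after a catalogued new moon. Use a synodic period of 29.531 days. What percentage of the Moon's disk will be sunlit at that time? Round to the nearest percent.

139.1/29.531 = 4.710 lunations, so 4 complete cycles and 20.98 d into the next.
Phase angle: θ = 360°·(20.98 d)/(29.531 d) = 255.7°.
With cos θ = (-0.247), the lit fraction is (1 − (-0.247))/2 ≈ 0.623, so 62%.

62%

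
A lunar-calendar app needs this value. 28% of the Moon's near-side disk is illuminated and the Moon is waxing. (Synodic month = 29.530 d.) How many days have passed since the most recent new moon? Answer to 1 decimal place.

cos θ = 1 − 2f = 0.440, giving a principal value of 63.9°.
The Moon is waxing (0°–180°), so θ = 63.9° directly.
Age = 29.530 × 63.9°/360° ≈ 5.24 days.

5.2 days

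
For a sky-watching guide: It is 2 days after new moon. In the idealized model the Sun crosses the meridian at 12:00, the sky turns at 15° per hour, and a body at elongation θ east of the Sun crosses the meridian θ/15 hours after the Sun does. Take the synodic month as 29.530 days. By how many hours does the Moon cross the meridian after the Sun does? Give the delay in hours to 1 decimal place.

Elongation θ = 360° × 2/29.530 ≈ 24.4°.
At 15° of sky rotation per hour, 24.4° corresponds to a 1.63 h lag.
So the Moon crosses the meridian 1.63 h after the Sun.

1.6 h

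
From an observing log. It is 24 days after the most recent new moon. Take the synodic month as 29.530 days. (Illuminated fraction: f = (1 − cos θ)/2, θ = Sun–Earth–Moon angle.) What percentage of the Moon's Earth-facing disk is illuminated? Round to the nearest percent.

31%

Elongation θ = 360° × 24/29.530 ≈ 292.6°.
Illuminated fraction = (1 − cos 292.6°)/2 = (1 − 0.384)/2 ≈ 0.308, so 31%.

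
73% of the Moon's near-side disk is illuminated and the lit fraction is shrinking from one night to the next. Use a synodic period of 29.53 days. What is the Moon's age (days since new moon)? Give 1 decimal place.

19.9 days

Invert f = (1 − cos θ)/2 to get cos θ = 1 − 2(0.73) = -0.460, hence θ₀ = arccos -0.460 = 117.4°.
Since the Moon is past full (waning), take the reflex angle: θ = 360° − 117.4° = 242.6°.
At 360°/29.53 d per day, 242.6° corresponds to 19.90 days.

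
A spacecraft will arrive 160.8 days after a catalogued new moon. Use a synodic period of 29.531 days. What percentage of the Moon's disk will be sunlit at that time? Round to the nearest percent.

97%

Reduce mod P: 160.8 − 5×29.531 = 13.15 d into the current lunation.
Elongation θ = 360° × 13.15/29.531 ≈ 160.2°.
With cos θ = (-0.941), the lit fraction is (1 − (-0.941))/2 ≈ 0.971, so 97%.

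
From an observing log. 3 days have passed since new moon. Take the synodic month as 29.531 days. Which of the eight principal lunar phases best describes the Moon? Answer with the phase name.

waxing crescent

At 3/29.531 of the cycle, θ ≈ 37° — the waxing crescent range.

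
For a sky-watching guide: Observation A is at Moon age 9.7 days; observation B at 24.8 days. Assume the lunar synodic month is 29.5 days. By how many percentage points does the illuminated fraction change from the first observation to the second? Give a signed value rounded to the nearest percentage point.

-51 percentage points

First observation: θ = 360°·9.7/29.5 = 118.4°, so f = 0.738.
Second observation: θ = 302.6°, f = 0.230.
Δf = 0.230 − 0.738 = -0.507, i.e. -51 pp.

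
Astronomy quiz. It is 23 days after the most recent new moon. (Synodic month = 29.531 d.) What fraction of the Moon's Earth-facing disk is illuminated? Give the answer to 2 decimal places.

Phase angle: θ = 360°·(23 d)/(29.531 d) = 280.4°.
cos 280.4° = 0.180, so f = (1 − 0.180)/2 = 0.410.

0.41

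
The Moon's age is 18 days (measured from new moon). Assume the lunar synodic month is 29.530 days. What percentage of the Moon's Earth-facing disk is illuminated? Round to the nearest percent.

Elongation θ = 360° × 18/29.530 ≈ 219.4°.
Illuminated fraction = (1 − cos 219.4°)/2 = (1 − (-0.772))/2 ≈ 0.886, so 89%.

89%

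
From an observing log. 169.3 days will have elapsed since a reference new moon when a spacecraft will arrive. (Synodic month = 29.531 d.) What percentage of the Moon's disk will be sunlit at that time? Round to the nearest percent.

55%

169.3/29.531 = 5.733 lunations, so 5 complete cycles and 21.65 d into the next.
Elongation θ = 360° × 21.65/29.531 ≈ 263.9°.
Illuminated fraction = (1 − cos 263.9°)/2 = (1 − (-0.107))/2 ≈ 0.553, so 55%.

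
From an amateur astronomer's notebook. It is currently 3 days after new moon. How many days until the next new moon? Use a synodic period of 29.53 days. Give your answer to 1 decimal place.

26.5 days

The next new moon completes the synodic month: 29.53 − 3 = 26.530 days.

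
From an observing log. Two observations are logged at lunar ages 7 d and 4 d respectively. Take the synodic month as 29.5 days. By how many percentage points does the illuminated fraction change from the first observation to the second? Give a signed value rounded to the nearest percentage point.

-29 percentage points

First observation: θ = 360°·7/29.5 = 85.4°, so f = 0.460.
Second observation: θ = 48.8°, f = 0.171.
Δf = 0.171 − 0.460 = -0.289, i.e. -29 pp.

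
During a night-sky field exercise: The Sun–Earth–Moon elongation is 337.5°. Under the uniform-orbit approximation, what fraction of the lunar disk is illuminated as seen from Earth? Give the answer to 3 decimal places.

cos 337.5° = 0.924, so f = (1 − 0.924)/2 = 0.038.

0.038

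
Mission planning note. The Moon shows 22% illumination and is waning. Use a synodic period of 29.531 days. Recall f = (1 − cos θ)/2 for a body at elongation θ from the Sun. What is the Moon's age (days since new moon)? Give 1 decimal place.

Invert f = (1 − cos θ)/2 to get cos θ = 1 − 2(0.22) = 0.560, hence θ₀ = arccos 0.560 = 55.9°.
Since the Moon is past full (waning), take the reflex angle: θ = 360° − 55.9° = 304.1°.
At 360°/29.531 d per day, 304.1° corresponds to 24.94 days.

24.9 days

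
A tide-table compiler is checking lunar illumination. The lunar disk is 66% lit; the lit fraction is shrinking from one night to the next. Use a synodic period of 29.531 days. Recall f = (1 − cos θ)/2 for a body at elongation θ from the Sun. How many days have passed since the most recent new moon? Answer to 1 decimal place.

20.6 days

Invert f = (1 − cos θ)/2 to get cos θ = 1 − 2(0.66) = -0.320, hence θ₀ = arccos -0.320 = 108.7°.
A waning Moon lies in 180°–360°, so θ = 360° − 108.7° = 251.3°.
That fraction of the synodic month is 251.3/360 × 29.531 d ≈ 20.62 d.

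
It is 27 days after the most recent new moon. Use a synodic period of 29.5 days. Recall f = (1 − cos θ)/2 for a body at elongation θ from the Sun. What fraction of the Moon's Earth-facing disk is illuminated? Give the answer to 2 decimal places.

Elongation θ = 360° × 27/29.5 ≈ 329.5°.
With cos θ = 0.862, the lit fraction is (1 − 0.862)/2 ≈ 0.069.

0.07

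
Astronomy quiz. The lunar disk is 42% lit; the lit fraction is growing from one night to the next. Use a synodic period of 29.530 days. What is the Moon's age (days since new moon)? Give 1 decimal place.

Invert f = (1 − cos θ)/2 to get cos θ = 1 − 2(0.42) = 0.160, hence θ₀ = arccos 0.160 = 80.8°.
Before full moon the principal value applies: θ = 80.8°.
Age = 29.530 × 80.8°/360° ≈ 6.63 days.

6.6 days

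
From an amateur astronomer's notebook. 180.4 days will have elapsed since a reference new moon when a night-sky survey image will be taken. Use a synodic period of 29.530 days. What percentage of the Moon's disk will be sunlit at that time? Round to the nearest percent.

180.4/29.530 = 6.109 lunations, so 6 complete cycles and 3.22 d into the next.
Elongation θ = 360° × 3.22/29.530 ≈ 39.3°.
Illuminated fraction = (1 − cos 39.3°)/2 = (1 − 0.774)/2 ≈ 0.113, so 11%.

11%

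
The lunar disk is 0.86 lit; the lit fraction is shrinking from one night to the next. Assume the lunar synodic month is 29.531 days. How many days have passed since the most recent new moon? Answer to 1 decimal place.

18.4 days

From f = (1 − cos θ)/2: cos θ = 1 − 2×0.86 = -0.720; arccos → 136.1°.
A waning Moon lies in 180°–360°, so θ = 360° − 136.1° = 223.9°.
Age = 29.531 × 223.9°/360° ≈ 18.37 days.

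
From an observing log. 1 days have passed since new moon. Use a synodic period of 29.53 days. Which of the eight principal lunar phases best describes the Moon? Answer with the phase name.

θ ≈ 360° × 1/29.53 = 12°, which falls in the new moon sector.

new moon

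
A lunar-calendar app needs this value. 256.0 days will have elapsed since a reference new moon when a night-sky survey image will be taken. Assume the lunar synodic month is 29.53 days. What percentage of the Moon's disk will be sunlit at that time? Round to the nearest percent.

74%

256.0/29.53 = 8.669 lunations, so 8 complete cycles and 19.76 d into the next.
The Moon has covered 19.76/29.53 of its cycle, so θ ≈ 360° × 19.76/29.53 = 240.9°.
cos 240.9° = (-0.486), so f = (1 − (-0.486))/2 = 0.743, so 74%.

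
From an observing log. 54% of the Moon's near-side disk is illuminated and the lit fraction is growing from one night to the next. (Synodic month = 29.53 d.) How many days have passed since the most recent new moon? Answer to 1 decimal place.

Invert f = (1 − cos θ)/2 to get cos θ = 1 − 2(0.54) = -0.080, hence θ₀ = arccos -0.080 = 94.6°.
Waxing ⇒ before full, so θ = 94.6°.
At 360°/29.53 d per day, 94.6° corresponds to 7.76 days.

7.8 days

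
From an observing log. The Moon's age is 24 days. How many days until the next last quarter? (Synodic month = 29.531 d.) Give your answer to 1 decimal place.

Last quarter is 0.75 of the way through the cycle: age 0.75 × 29.531 = 22.148 d.
Already past this cycle's last quarter; the next is at 22.148 + 29.531 = 51.679 d, so 51.679 − 24 = 27.679 days.

27.7 days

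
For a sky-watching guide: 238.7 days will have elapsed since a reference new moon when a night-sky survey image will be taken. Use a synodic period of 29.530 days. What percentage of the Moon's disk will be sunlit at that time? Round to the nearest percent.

7%

Reduce mod P: 238.7 − 8×29.530 = 2.46 d into the current lunation.
The Moon has covered 2.46/29.530 of its cycle, so θ ≈ 360° × 2.46/29.530 = 30.0°.
Illuminated fraction = (1 − cos 30.0°)/2 = (1 − 0.866)/2 ≈ 0.067, so 7%.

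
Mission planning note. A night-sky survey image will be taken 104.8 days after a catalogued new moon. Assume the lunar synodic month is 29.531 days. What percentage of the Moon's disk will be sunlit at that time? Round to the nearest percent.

98%

104.8 d spans 3 complete synodic months (3 × 29.531 = 88.59 d) plus 16.21 d.
The Moon has covered 16.21/29.531 of its cycle, so θ ≈ 360° × 16.21/29.531 = 197.6°.
cos 197.6° = (-0.953), so f = (1 − (-0.953))/2 = 0.977, so 98%.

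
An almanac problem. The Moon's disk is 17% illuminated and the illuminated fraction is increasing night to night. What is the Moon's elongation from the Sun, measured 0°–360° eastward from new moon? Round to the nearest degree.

From f = (1 − cos θ)/2: cos θ = 1 − 2×0.17 = 0.660; arccos → 48.7°.
Before full moon the principal value applies: θ = 48.7°.

49°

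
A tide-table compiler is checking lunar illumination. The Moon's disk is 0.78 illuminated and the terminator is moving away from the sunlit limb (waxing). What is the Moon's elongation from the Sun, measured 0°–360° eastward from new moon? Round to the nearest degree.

cos θ = 1 − 2f = -0.560, giving a principal value of 124.1°.
Waxing ⇒ before full, so θ = 124.1°.

124°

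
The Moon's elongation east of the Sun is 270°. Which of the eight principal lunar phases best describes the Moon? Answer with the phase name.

The last quarter sector spans roughly 248°–292°; 270° falls inside it.

last quarter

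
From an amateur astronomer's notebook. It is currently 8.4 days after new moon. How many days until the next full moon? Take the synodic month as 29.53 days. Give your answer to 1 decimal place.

6.4 days

Full moon occurs at elongation 180°, i.e. at age 29.53 × 180/360 = 14.765 d.
That is 14.765 − 8.4 = 6.365 days ahead.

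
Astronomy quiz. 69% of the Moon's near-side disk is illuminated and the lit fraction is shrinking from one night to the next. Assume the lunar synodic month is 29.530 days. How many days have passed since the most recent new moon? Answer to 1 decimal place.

20.3 days

From f = (1 − cos θ)/2: cos θ = 1 − 2×0.69 = -0.380; arccos → 112.3°.
Since the Moon is past full (waning), take the reflex angle: θ = 360° − 112.3° = 247.7°.
That fraction of the synodic month is 247.7/360 × 29.530 d ≈ 20.32 d.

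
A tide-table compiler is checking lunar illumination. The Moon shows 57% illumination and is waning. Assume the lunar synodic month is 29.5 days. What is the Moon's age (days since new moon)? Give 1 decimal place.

From f = (1 − cos θ)/2: cos θ = 1 − 2×0.57 = -0.140; arccos → 98.0°.
Since the Moon is past full (waning), take the reflex angle: θ = 360° − 98.0° = 262.0°.
That fraction of the synodic month is 262.0/360 × 29.5 d ≈ 21.47 d.

21.5 days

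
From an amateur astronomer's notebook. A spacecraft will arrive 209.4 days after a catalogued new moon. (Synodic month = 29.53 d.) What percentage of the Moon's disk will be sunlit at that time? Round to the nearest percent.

8%

Reduce mod P: 209.4 − 7×29.53 = 2.69 d into the current lunation.
The Moon has covered 2.69/29.53 of its cycle, so θ ≈ 360° × 2.69/29.53 = 32.8°.
Illuminated fraction = (1 − cos 32.8°)/2 = (1 − 0.841)/2 ≈ 0.080, so 8%.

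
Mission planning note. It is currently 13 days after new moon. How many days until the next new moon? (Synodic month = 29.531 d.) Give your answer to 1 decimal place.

16.5 days

The next new moon completes the synodic month: 29.531 − 13 = 16.531 days.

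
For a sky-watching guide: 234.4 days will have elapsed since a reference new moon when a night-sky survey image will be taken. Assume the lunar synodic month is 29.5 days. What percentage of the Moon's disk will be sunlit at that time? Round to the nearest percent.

234.4/29.5 = 7.946 lunations, so 7 complete cycles and 27.90 d into the next.
The Moon has covered 27.90/29.5 of its cycle, so θ ≈ 360° × 27.90/29.5 = 340.5°.
With cos θ = 0.942, the lit fraction is (1 − 0.942)/2 ≈ 0.029, so 3%.

3%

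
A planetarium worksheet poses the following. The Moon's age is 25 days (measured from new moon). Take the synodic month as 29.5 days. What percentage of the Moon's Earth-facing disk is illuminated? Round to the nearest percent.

21%

Phase angle: θ = 360°·(25 d)/(29.5 d) = 305.1°.
Illuminated fraction = (1 − cos 305.1°)/2 = (1 − 0.575)/2 ≈ 0.213, so 21%.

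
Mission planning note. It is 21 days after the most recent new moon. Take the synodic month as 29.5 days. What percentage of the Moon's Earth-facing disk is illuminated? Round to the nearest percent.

The Moon has covered 21/29.5 of its cycle, so θ ≈ 360° × 21/29.5 = 256.3°.
cos 256.3° = (-0.237), so f = (1 − (-0.237))/2 = 0.619, so 62%.

62%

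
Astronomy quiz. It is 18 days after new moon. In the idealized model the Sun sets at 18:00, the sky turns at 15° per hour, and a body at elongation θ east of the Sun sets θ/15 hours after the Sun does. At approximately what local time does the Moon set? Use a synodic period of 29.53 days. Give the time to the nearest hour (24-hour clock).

09:00

Phase angle: θ = 360°·(18 d)/(29.53 d) = 219.4°.
Delay after the Sun = 219.4° / (15°/h) ≈ 14.63 h.
18:00 + 14.63 h ≈ 08:38 → 09:00 to the nearest hour.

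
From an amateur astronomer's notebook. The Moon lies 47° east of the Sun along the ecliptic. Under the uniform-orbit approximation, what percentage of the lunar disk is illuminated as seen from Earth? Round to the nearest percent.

Half-versine of 47°: (1 − 0.682)/2 = 0.159, i.e. 16%.

16%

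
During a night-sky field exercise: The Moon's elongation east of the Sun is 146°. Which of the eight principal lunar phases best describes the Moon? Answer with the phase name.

The waxing gibbous sector spans roughly 112°–158°; 146° falls inside it.

waxing gibbous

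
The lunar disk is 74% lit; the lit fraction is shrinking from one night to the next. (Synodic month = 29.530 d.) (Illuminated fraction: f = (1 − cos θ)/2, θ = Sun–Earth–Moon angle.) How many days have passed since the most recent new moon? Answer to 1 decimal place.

Invert f = (1 − cos θ)/2 to get cos θ = 1 − 2(0.74) = -0.480, hence θ₀ = arccos -0.480 = 118.7°.
Since the Moon is past full (waning), take the reflex angle: θ = 360° − 118.7° = 241.3°.
Age = 29.530 × 241.3°/360° ≈ 19.79 days.

19.8 days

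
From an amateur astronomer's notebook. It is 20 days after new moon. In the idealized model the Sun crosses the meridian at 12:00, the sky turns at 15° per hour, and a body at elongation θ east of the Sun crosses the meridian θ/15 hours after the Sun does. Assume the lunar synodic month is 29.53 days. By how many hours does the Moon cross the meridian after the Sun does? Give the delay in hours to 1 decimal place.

Elongation θ = 360° × 20/29.53 ≈ 243.8°.
Delay after the Sun = 243.8° / (15°/h) ≈ 16.25 h.
So the Moon crosses the meridian 16.25 h after the Sun.

16.3 h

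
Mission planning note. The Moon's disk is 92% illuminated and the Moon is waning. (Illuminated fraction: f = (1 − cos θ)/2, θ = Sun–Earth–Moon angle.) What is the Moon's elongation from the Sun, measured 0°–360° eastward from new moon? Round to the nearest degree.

From f = (1 − cos θ)/2: cos θ = 1 − 2×0.92 = -0.840; arccos → 147.1°.
A waning Moon lies in 180°–360°, so θ = 360° − 147.1° = 212.9°.

213°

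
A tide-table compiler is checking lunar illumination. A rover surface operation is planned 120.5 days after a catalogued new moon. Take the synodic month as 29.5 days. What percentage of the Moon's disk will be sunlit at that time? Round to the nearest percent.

120.5/29.5 = 4.085 lunations, so 4 complete cycles and 2.50 d into the next.
The Moon has covered 2.50/29.5 of its cycle, so θ ≈ 360° × 2.50/29.5 = 30.5°.
cos 30.5° = 0.862, so f = (1 − 0.862)/2 = 0.069, so 7%.

7%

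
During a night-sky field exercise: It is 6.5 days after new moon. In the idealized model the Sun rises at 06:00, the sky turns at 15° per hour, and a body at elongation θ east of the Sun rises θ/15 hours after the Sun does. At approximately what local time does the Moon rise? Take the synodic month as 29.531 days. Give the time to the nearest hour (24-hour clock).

11:00

The Moon has covered 6.5/29.531 of its cycle, so θ ≈ 360° × 6.5/29.531 = 79.2°.
The Moon trails the Sun by θ/15 = 79.2/15 ≈ 5.28 hours.
06:00 + 5.28 h ≈ 11:17 → 11:00 to the nearest hour.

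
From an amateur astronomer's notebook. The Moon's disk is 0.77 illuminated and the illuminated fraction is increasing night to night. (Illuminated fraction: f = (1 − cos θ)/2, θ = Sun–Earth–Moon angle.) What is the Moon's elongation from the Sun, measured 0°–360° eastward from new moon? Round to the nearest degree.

cos θ = 1 − 2f = -0.540, giving a principal value of 122.7°.
The Moon is waxing (0°–180°), so θ = 122.7° directly.

123°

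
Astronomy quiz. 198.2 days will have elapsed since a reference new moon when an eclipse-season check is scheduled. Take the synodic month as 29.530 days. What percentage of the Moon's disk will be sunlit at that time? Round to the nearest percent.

62%

198.2/29.530 = 6.712 lunations, so 6 complete cycles and 21.02 d into the next.
The Moon has covered 21.02/29.530 of its cycle, so θ ≈ 360° × 21.02/29.530 = 256.3°.
With cos θ = (-0.238), the lit fraction is (1 − (-0.238))/2 ≈ 0.619, so 62%.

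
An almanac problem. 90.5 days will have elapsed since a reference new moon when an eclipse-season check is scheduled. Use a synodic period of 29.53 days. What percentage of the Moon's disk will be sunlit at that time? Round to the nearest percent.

90.5/29.53 = 3.065 lunations, so 3 complete cycles and 1.91 d into the next.
Phase angle: θ = 360°·(1.91 d)/(29.53 d) = 23.3°.
With cos θ = 0.919, the lit fraction is (1 − 0.919)/2 ≈ 0.041, so 4%.

4%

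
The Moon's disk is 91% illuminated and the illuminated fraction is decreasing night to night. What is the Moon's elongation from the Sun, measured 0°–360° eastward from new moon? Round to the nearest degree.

Invert f = (1 − cos θ)/2 to get cos θ = 1 − 2(0.91) = -0.820, hence θ₀ = arccos -0.820 = 145.1°.
A waning Moon lies in 180°–360°, so θ = 360° − 145.1° = 214.9°.

215°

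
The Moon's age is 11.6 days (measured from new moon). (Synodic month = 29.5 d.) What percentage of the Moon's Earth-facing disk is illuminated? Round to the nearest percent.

89%

Elongation θ = 360° × 11.6/29.5 ≈ 141.6°.
cos 141.6° = (-0.783), so f = (1 − (-0.783))/2 = 0.892, so 89%.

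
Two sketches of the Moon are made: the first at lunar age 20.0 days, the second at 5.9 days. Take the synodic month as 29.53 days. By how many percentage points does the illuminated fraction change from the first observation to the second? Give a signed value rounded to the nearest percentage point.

θ₁ = 360° × 20.0/29.53 = 243.8°, f₁ = (1 − cos θ₁)/2 = 0.721.
θ₂ = 360° × 5.9/29.53 = 71.9°, f₂ = (1 − cos θ₂)/2 = 0.345.
Change = f₂ − f₁ = -0.376 → -38 percentage points.

-38 percentage points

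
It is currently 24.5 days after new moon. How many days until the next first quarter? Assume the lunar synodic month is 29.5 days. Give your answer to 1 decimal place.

First quarter occurs at elongation 90°, i.e. at age 29.5 × 90/360 = 7.375 d.
Already past this cycle's first quarter; the next is at 7.375 + 29.5 = 36.875 d, so 36.875 − 24.5 = 12.375 days.

12.4 days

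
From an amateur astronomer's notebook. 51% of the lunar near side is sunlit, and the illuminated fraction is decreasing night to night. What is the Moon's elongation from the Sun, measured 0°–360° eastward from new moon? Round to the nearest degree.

cos θ = 1 − 2f = -0.020, giving a principal value of 91.1°.
A waning Moon lies in 180°–360°, so θ = 360° − 91.1° = 268.9°.

269°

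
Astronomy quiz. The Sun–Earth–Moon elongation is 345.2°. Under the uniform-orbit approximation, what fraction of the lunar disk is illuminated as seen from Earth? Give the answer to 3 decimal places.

cos 345.2° = 0.967, so f = (1 − 0.967)/2 = 0.017.

0.017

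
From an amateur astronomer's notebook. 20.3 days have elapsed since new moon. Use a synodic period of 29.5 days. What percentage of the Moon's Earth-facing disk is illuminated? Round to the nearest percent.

Phase angle: θ = 360°·(20.3 d)/(29.5 d) = 247.7°.
With cos θ = (-0.379), the lit fraction is (1 − (-0.379))/2 ≈ 0.689, so 69%.

69%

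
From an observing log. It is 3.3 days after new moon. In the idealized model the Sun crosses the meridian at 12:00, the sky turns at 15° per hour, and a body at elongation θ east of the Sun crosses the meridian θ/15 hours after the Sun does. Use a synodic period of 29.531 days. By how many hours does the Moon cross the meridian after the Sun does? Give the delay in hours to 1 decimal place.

The Moon has covered 3.3/29.531 of its cycle, so θ ≈ 360° × 3.3/29.531 = 40.2°.
The Moon trails the Sun by θ/15 = 40.2/15 ≈ 2.68 hours.
So the Moon crosses the meridian 2.68 h after the Sun.

2.7 h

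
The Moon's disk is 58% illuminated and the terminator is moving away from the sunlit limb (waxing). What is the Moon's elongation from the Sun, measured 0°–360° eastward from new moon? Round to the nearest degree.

cos θ = 1 − 2f = -0.160, giving a principal value of 99.2°.
Waxing ⇒ before full, so θ = 99.2°.

99°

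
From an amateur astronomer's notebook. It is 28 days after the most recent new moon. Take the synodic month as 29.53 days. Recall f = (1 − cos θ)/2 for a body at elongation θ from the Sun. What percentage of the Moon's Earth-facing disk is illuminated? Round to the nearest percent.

Elongation θ = 360° × 28/29.53 ≈ 341.3°.
Illuminated fraction = (1 − cos 341.3°)/2 = (1 − 0.947)/2 ≈ 0.026, so 3%.

3%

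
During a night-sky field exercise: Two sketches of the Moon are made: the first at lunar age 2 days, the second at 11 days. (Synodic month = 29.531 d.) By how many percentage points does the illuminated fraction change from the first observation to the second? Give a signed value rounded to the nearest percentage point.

θ₁ = 360° × 2/29.531 = 24.4°, f₁ = (1 − cos θ₁)/2 = 0.045.
θ₂ = 360° × 11/29.531 = 134.1°, f₂ = (1 − cos θ₂)/2 = 0.848.
Change = f₂ − f₁ = +0.803 → +80 percentage points.

+80 percentage points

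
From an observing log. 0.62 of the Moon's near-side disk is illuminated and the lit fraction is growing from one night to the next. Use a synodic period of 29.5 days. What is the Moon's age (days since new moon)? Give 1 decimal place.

8.5 days

From f = (1 − cos θ)/2: cos θ = 1 − 2×0.62 = -0.240; arccos → 103.9°.
The Moon is waxing (0°–180°), so θ = 103.9° directly.
At 360°/29.5 d per day, 103.9° corresponds to 8.51 days.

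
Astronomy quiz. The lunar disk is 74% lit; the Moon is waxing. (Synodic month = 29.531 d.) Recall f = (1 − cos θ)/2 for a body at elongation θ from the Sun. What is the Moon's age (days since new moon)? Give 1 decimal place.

9.7 days

cos θ = 1 − 2f = -0.480, giving a principal value of 118.7°.
Before full moon the principal value applies: θ = 118.7°.
At 360°/29.531 d per day, 118.7° corresponds to 9.74 days.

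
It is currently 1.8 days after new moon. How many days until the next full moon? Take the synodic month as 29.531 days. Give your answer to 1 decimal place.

Full moon is 0.5 of the way through the cycle: age 0.5 × 29.531 = 14.765 d.
So 12.965 days remain (14.765 − 1.8).

13.0 days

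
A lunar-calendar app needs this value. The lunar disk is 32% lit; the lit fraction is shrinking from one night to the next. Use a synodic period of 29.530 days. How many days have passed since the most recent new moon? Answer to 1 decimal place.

From f = (1 − cos θ)/2: cos θ = 1 − 2×0.32 = 0.360; arccos → 68.9°.
A waning Moon lies in 180°–360°, so θ = 360° − 68.9° = 291.1°.
At 360°/29.530 d per day, 291.1° corresponds to 23.88 days.

23.9 days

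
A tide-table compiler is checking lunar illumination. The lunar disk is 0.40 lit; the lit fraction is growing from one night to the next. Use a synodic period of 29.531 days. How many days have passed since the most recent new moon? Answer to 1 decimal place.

From f = (1 − cos θ)/2: cos θ = 1 − 2×0.40 = 0.200; arccos → 78.5°.
Waxing ⇒ before full, so θ = 78.5°.
Age = 29.531 × 78.5°/360° ≈ 6.44 days.

6.4 days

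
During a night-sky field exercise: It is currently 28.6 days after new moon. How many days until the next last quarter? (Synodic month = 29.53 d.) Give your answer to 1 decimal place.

Last quarter occurs at elongation 270°, i.e. at age 29.53 × 270/360 = 22.148 d.
Already past this cycle's last quarter; the next is at 22.148 + 29.53 = 51.678 d, so 51.678 − 28.6 = 23.078 days.

23.1 days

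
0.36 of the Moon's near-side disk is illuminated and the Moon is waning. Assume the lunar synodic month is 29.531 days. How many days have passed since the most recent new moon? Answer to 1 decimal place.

cos θ = 1 − 2f = 0.280, giving a principal value of 73.7°.
Since the Moon is past full (waning), take the reflex angle: θ = 360° − 73.7° = 286.3°.
That fraction of the synodic month is 286.3/360 × 29.531 d ≈ 23.48 d.

23.5 days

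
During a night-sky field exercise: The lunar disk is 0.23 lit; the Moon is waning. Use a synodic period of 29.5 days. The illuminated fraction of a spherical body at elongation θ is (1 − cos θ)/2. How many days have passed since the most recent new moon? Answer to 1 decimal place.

Invert f = (1 − cos θ)/2 to get cos θ = 1 − 2(0.23) = 0.540, hence θ₀ = arccos 0.540 = 57.3°.
Waning ⇒ past full, so θ = 360° − 57.3° = 302.7°.
Age = 29.5 × 302.7°/360° ≈ 24.80 days.

24.8 days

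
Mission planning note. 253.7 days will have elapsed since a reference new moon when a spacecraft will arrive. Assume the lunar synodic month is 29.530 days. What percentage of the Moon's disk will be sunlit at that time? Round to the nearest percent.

92%

253.7/29.530 = 8.591 lunations, so 8 complete cycles and 17.46 d into the next.
Elongation θ = 360° × 17.46/29.530 ≈ 212.9°.
With cos θ = (-0.840), the lit fraction is (1 − (-0.840))/2 ≈ 0.920, so 92%.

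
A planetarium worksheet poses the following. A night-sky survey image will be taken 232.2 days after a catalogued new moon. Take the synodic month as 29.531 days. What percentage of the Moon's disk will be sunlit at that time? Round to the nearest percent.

232.2 d spans 7 complete synodic months (7 × 29.531 = 206.72 d) plus 25.48 d.
Phase angle: θ = 360°·(25.48 d)/(29.531 d) = 310.7°.
cos 310.7° = 0.651, so f = (1 − 0.651)/2 = 0.174, so 17%.

17%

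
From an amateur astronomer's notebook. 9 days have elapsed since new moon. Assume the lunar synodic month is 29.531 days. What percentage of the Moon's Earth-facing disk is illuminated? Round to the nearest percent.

Phase angle: θ = 360°·(9 d)/(29.531 d) = 109.7°.
cos 109.7° = (-0.337), so f = (1 − (-0.337))/2 = 0.669, so 67%.

67%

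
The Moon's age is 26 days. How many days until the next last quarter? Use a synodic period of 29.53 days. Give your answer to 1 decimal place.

Last quarter is 0.75 of the way through the cycle: age 0.75 × 29.53 = 22.148 d.
Already past this cycle's last quarter; the next is at 22.148 + 29.53 = 51.678 d, so 51.678 − 26 = 25.678 days.

25.7 days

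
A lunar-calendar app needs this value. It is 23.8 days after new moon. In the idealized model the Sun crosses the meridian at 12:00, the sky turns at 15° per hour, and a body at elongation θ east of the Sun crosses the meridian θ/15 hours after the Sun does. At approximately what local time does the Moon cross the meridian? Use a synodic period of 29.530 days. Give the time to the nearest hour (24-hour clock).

07:00

Elongation θ = 360° × 23.8/29.530 ≈ 290.1°.
The Moon trails the Sun by θ/15 = 290.1/15 ≈ 19.34 hours.
12:00 + 19.34 h ≈ 07:21 → 07:00 to the nearest hour.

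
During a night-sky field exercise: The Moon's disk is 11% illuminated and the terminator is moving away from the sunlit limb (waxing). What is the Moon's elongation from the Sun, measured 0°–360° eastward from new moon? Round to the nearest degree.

cos θ = 1 − 2f = 0.780, giving a principal value of 38.7°.
Before full moon the principal value applies: θ = 38.7°.

39°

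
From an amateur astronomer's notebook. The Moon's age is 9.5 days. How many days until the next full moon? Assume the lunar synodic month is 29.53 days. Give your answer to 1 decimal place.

5.3 days

Full moon is 0.5 of the way through the cycle: age 0.5 × 29.53 = 14.765 d.
So 5.265 days remain (14.765 − 9.5).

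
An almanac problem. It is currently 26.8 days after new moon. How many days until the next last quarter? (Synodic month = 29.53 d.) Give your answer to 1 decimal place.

Last quarter occurs at elongation 270°, i.e. at age 29.53 × 270/360 = 22.148 d.
Already past this cycle's last quarter; the next is at 22.148 + 29.53 = 51.678 d, so 51.678 − 26.8 = 24.878 days.

24.9 days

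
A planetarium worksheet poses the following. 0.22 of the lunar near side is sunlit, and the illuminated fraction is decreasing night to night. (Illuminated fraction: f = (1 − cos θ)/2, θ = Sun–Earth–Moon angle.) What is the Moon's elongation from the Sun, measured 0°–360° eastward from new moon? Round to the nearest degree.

304°

Invert f = (1 − cos θ)/2 to get cos θ = 1 − 2(0.22) = 0.560, hence θ₀ = arccos 0.560 = 55.9°.
Waning ⇒ past full, so θ = 360° − 55.9° = 304.1°.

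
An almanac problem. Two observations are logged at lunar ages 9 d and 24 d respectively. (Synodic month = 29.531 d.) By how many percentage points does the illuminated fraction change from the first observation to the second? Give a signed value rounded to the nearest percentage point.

θ₁ = 360° × 9/29.531 = 109.7°, f₁ = (1 − cos θ₁)/2 = 0.669.
θ₂ = 360° × 24/29.531 = 292.6°, f₂ = (1 − cos θ₂)/2 = 0.308.
Change = f₂ − f₁ = -0.361 → -36 percentage points.

-36 percentage points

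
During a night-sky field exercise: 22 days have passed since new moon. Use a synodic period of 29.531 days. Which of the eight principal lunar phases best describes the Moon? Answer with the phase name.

At 22/29.531 of the cycle, θ ≈ 268° — the last quarter range.

last quarter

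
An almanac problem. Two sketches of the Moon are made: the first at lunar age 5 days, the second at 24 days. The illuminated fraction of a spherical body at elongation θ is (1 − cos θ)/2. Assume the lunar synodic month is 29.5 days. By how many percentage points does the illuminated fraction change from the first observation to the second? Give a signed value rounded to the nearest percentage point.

First observation: θ = 360°·5/29.5 = 61.0°, so f = 0.258.
Second observation: θ = 292.9°, f = 0.306.
Δf = 0.306 − 0.258 = +0.048, i.e. +5 pp.

+5 percentage points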